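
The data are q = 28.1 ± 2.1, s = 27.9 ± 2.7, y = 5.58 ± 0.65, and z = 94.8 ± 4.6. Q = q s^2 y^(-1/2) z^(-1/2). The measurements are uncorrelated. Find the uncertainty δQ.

206

Each factor contributes (exponent × relative error)² to (δQ/Q)²:
  (1·δq/q)² = (1×0.0747)² = 0.00559;  (2·δs/s)² = (2×0.0968)² = 0.0375;  (−½·δy/y)² = (-0.5×0.116)² = 0.00339;  (−½·δz/z)² = (-0.5×0.0485)² = 0.000589
δQ/Q = √(0.0470) = 0.217
Q = 951, so δQ = 0.217 × 951 = 206.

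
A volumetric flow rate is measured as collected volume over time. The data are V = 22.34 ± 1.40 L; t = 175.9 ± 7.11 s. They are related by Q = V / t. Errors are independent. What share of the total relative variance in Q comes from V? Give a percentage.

70.6%

(δQ/Q)² = (1·δV/V)² + (-1·δt/t)²
  V term: (1×0.0627)² = 0.00393
  t term: (-1×0.0404)² = 0.00163
Total = 0.00556. Share from V = 0.00393/0.00556 = 0.706.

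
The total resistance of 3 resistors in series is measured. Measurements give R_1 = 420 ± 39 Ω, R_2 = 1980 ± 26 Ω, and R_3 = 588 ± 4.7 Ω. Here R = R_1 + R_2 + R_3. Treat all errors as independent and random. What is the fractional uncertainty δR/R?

Each term contributes (cᵢ δxᵢ)² to (δR)²:
  (δR_1)² = 1520;  (δR_2)² = 676;  (δR_3)² = 22.1
δR = √(2220) = 47.1 Ω
R = 2990 Ω, so δR/R = 47.1/2990 = 0.0158.

0.0158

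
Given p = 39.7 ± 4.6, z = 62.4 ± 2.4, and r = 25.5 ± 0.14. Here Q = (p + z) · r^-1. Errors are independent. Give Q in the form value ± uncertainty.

Let u = p + z = 102. δu = √(δp² + δz²) = √(21.2 + 5.76) = 5.19, so δu/u = 0.0508.
Q is then a monomial in u, r:
δQ/Q = √((δu/u)² + (-1·δr/r)²) = √(0.00258 + 3.01e-05) = 0.0511
Q = 4.00, so δQ = 0.0511 × 4.00 = 0.205.

4.00 ± 0.205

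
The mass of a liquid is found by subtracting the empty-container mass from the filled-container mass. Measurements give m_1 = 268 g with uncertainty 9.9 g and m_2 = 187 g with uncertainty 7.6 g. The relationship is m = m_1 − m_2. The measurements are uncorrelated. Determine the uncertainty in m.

For a sum/difference, combine absolute errors in quadrature:
  (δm_1)² = 98.0;  (δm_2)² = 57.8
δm = √(156) = 12.5 g

12.5 g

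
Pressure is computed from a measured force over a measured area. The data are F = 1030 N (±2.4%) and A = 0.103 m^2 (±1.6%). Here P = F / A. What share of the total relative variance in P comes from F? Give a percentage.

(δP/P)² = (1·δF/F)² + (-1·δA/A)²
  F term: (1×0.0240)² = 0.000576
  A term: (-1×0.0160)² = 0.000256
Total = 0.000832. Share from F = 0.000576/0.000832 = 0.692.

69.2%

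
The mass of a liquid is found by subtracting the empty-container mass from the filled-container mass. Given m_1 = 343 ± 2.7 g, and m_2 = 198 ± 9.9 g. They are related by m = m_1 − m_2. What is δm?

10.3 g

Each term contributes (cᵢ δxᵢ)² to (δm)²:
  (δm_1)² = 7.29;  (δm_2)² = 98.0
δm = √(105) = 10.3 g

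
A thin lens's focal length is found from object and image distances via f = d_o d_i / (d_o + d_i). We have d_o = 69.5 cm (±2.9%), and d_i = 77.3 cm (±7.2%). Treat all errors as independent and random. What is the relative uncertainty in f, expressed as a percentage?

3.74%

∂f/∂d_o = (d_i/(d_o+d_i))² = 0.277;  ∂f/∂d_i = (d_o/(d_o+d_i))² = 0.224
δf = √((∂f/∂d_o · δd_o)² + (∂f/∂d_i · δd_i)²) = √(0.312 + 1.56) = 1.37 cm
f = 36.6 cm, so δf/f = 1.37/36.6 = 0.0374.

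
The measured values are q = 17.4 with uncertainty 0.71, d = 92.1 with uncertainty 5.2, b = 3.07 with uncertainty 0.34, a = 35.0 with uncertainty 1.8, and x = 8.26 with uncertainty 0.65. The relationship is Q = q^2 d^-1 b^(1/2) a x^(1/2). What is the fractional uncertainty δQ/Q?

Each factor contributes (exponent × relative error)² to (δQ/Q)²:
  (2·δq/q)² = (2×0.0408)² = 0.00666;  (-1·δd/d)² = (-1×0.0565)² = 0.00319;  (½·δb/b)² = (0.5×0.111)² = 0.00307;  (1·δa/a)² = (1×0.0514)² = 0.00264;  (½·δx/x)² = (0.5×0.0787)² = 0.00155
δQ/Q = √(0.0171) = 0.131

0.131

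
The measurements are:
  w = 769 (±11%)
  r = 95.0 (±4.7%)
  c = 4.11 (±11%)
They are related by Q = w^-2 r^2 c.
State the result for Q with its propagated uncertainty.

0.0627 ± 0.0165

Relative error in a monomial: (δQ/Q)² = Σ (nᵢ · δxᵢ/xᵢ)².
  (-2·δw/w)² = (-2×0.110)² = 0.0484;  (2·δr/r)² = (2×0.0470)² = 0.00884;  (1·δc/c)² = (1×0.110)² = 0.0121
δQ/Q = √(0.0693) = 0.263
Q = 0.0627, so δQ = 0.263 × 0.0627 = 0.0165.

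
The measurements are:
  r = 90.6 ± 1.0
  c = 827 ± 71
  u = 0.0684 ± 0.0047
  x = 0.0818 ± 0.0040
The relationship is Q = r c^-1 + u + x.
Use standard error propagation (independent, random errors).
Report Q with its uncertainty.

0.260 ± 0.0113

Let p = r·c^-1 = 0.110. δp/p = √((1·δr/r)² + (-1·δc/c)²) = √(0.000122 + 0.00737) = 0.0866, so δp = 0.00948.
Q = p + u + x: δQ = √(δp² + δu² + δx²) = √(8.99e-05 + 2.21e-05 + 1.6e-05) = 0.0113
Q = 0.260.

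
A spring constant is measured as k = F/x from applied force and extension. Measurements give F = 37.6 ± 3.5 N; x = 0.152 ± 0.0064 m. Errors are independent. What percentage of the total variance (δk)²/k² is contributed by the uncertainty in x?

17.0%

(δk/k)² = (1·δF/F)² + (-1·δx/x)²
  F term: (1×0.0931)² = 0.00866
  x term: (-1×0.0421)² = 0.00177
Total = 0.0104. Share from x = 0.00177/0.0104 = 0.170.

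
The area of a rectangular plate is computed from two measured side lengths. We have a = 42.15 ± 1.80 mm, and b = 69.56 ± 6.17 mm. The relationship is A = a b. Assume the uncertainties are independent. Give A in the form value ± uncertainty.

A is a product of powers, so relative uncertainties combine in quadrature:
  (1·δa/a)² = (1×0.0427)² = 0.00182;  (1·δb/b)² = (1×0.0887)² = 0.00787
δA/A = √(0.00969) = 0.0984
A = 2932 mm^2, so δA = 0.0984 × 2932 = 289 mm^2.

2932 ± 289 mm^2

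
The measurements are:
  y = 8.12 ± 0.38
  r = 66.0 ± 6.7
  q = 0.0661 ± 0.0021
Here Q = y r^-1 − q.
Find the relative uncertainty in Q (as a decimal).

0.244

Let p = y·r^-1 = 0.123. δp/p = √((1·δy/y)² + (-1·δr/r)²) = √(0.00219 + 0.0103) = 0.112, so δp = 0.0138.
Q = p − q: δQ = √(δp² + δq²) = √(0.000189 + 4.41e-06) = 0.0139
Q = 0.0569, so δQ/Q = 0.0139/0.0569 = 0.244.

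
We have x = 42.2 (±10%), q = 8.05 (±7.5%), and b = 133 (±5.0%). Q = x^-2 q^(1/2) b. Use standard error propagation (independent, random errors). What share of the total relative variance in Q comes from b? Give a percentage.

5.69%

(δQ/Q)² = (-2·δx/x)² + (½·δq/q)² + (1·δb/b)²
  x term: (-2×0.100)² = 0.0400
  q term: (0.5×0.0750)² = 0.00141
  b term: (1×0.0500)² = 0.00250
Total = 0.0439. Share from b = 0.00250/0.0439 = 0.0569.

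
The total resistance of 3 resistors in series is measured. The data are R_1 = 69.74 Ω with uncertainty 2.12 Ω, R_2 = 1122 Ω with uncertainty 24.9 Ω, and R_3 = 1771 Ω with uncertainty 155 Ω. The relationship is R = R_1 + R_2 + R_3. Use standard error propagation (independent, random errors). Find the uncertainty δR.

R is a linear combination, so absolute uncertainties add in quadrature:
  (δR_1)² = 4.49;  (δR_2)² = 620;  (δR_3)² = 24000
δR = √(24600) = 157 Ω

157 Ω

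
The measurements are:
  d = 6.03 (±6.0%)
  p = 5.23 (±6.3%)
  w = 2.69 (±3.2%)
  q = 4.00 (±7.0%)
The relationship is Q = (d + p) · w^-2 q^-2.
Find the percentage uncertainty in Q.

16.0%

Let u = d + p = 11.3. δu = √(δd² + δp²) = √(0.131 + 0.109) = 0.489, so δu/u = 0.0435.
Q is then a monomial in u, w, q:
δQ/Q = √((δu/u)² + (-2·δw/w)² + (-2·δq/q)²) = √(0.00189 + 0.00410 + 0.0196) = 0.160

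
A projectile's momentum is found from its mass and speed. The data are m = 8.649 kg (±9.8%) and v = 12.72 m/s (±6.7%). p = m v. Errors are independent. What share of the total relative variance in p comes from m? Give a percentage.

(δp/p)² = (1·δm/m)² + (1·δv/v)²
  m term: (1×0.0980)² = 0.00960
  v term: (1×0.0670)² = 0.00449
Total = 0.0141. Share from m = 0.00960/0.0141 = 0.681.

68.1%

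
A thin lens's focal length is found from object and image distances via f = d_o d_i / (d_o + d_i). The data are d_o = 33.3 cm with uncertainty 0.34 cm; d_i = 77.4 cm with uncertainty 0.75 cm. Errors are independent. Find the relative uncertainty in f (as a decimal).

0.00771

∂f/∂d_o = (d_i/(d_o+d_i))² = 0.489;  ∂f/∂d_i = (d_o/(d_o+d_i))² = 0.0905
δf = √((∂f/∂d_o · δd_o)² + (∂f/∂d_i · δd_i)²) = √(0.0276 + 0.00461) = 0.180 cm
f = 23.3 cm, so δf/f = 0.180/23.3 = 0.00771.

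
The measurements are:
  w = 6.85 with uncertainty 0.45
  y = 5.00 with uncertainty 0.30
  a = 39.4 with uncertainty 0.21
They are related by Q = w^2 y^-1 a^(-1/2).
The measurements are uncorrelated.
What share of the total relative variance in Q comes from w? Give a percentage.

82.7%

(δQ/Q)² = (2·δw/w)² + (-1·δy/y)² + (−½·δa/a)²
  w term: (2×0.0657)² = 0.0173
  y term: (-1×0.0600)² = 0.00360
  a term: (-0.5×0.00533)² = 7.1e-06
Total = 0.0209. Share from w = 0.0173/0.0209 = 0.827.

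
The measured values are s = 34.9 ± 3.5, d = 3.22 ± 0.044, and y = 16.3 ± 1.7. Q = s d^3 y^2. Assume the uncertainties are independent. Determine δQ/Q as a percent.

23.5%

Q is a product of powers, so relative uncertainties combine in quadrature:
  (1·δs/s)² = (1×0.100)² = 0.0101;  (3·δd/d)² = (3×0.0137)² = 0.00168;  (2·δy/y)² = (2×0.104)² = 0.0435
δQ/Q = √(0.0552) = 0.235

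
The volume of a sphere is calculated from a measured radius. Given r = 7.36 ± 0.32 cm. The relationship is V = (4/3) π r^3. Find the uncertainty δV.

218 cm^3

V ∝ r^3, so δV/V = |3| · δr/r = 3 × 0.0435 = 0.130.
V = 1670 cm^3, so δV = 0.130 × 1670 = 218 cm^3.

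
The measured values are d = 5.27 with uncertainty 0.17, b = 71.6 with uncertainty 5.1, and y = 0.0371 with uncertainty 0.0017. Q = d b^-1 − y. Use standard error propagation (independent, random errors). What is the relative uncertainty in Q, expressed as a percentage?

16.4%

Let p = d·b^-1 = 0.0736. δp/p = √((1·δd/d)² + (-1·δb/b)²) = √(0.00104 + 0.00507) = 0.0782, so δp = 0.00576.
Q = p − y: δQ = √(δp² + δy²) = √(3.31e-05 + 2.89e-06) = 0.00600
Q = 0.0365, so δQ/Q = 0.00600/0.0365 = 0.164.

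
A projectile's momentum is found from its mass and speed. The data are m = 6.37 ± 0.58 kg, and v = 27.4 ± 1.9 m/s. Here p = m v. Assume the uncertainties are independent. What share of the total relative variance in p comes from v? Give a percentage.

36.7%

(δp/p)² = (1·δm/m)² + (1·δv/v)²
  m term: (1×0.0911)² = 0.00829
  v term: (1×0.0693)² = 0.00481
Total = 0.0131. Share from v = 0.00481/0.0131 = 0.367.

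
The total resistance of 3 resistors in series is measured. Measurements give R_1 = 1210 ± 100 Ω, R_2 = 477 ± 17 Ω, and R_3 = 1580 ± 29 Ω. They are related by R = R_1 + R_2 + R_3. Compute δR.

105 Ω

Sums and differences: (δR)² = Σ (cᵢ δxᵢ)².
  (δR_1)² = 10000;  (δR_2)² = 289;  (δR_3)² = 841
δR = √(11100) = 105 Ω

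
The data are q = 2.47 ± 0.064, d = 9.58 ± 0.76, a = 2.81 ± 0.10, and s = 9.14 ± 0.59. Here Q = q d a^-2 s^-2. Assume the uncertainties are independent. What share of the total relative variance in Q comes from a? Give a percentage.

(δQ/Q)² = (1·δq/q)² + (1·δd/d)² + (-2·δa/a)² + (-2·δs/s)²
  q term: (1×0.0259)² = 0.000671
  d term: (1×0.0793)² = 0.00629
  a term: (-2×0.0356)² = 0.00507
  s term: (-2×0.0646)² = 0.0167
Total = 0.0287. Share from a = 0.00507/0.0287 = 0.177.

17.7%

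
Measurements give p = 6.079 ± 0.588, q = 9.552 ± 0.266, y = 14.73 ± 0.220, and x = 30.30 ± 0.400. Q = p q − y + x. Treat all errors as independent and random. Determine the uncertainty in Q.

5.86

Let w = p·q = 58.07. δw/w = √((1·δp/p)² + (1·δq/q)²) = √(0.00936 + 0.000775) = 0.101, so δw = 5.84.
Q = w − y + x: δQ = √(δw² + δy² + δx²) = √(34.2 + 0.0484 + 0.160) = 5.86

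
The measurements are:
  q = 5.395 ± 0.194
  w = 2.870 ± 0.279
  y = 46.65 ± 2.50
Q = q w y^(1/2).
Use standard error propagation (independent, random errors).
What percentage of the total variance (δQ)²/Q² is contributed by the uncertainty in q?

(δQ/Q)² = (1·δq/q)² + (1·δw/w)² + (½·δy/y)²
  q term: (1×0.0360)² = 0.00129
  w term: (1×0.0972)² = 0.00945
  y term: (0.5×0.0536)² = 0.000718
Total = 0.0115. Share from q = 0.00129/0.0115 = 0.113.

11.3%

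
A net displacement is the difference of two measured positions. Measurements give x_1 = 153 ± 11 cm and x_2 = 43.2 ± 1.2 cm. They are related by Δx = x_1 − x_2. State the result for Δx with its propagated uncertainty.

Δx is a linear combination, so absolute uncertainties add in quadrature:
  (δx_1)² = 121;  (δx_2)² = 1.44
δΔx = √(122) = 11.1 cm
Δx = 110 cm.

110 ± 11.1 cm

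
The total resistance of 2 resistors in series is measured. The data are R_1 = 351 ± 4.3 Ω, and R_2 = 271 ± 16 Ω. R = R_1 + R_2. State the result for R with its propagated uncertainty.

Sums and differences: (δR)² = Σ (cᵢ δxᵢ)².
  (δR_1)² = 18.5;  (δR_2)² = 256
δR = √(274) = 16.6 Ω
R = 622 Ω.

622 ± 16.6 Ω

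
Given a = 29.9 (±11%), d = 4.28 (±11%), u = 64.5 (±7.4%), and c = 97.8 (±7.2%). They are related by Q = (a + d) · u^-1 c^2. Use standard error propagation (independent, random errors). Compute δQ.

957

Let w = a + d = 34.2. δw = √(δa² + δd²) = √(10.8 + 0.222) = 3.32, so δw/w = 0.0972.
Q is then a monomial in w, u, c:
δQ/Q = √((δw/w)² + (-1·δu/u)² + (2·δc/c)²) = √(0.00945 + 0.00548 + 0.0207) = 0.189
Q = 5070, so δQ = 0.189 × 5070 = 957.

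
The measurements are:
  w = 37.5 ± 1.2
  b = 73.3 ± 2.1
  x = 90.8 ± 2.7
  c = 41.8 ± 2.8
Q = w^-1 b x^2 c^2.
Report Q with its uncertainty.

(2.82 ± 0.430) × 10^7

For a monomial Q ∝ w^-1, b, x^2, c^2, fractional errors add in quadrature:
  (-1·δw/w)² = (-1×0.0320)² = 0.00102;  (1·δb/b)² = (1×0.0286)² = 0.000821;  (2·δx/x)² = (2×0.0297)² = 0.00354;  (2·δc/c)² = (2×0.0670)² = 0.0179
δQ/Q = √(0.0233) = 0.153
Q = 2.82e+07, so δQ = 0.153 × 2.82e+07 = 4.3e+06.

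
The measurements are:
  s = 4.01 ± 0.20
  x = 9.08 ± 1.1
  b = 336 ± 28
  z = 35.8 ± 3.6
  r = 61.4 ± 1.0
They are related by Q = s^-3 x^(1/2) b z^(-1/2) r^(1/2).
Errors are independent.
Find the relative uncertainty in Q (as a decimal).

Since Q is a product/quotient, work with relative uncertainties:
  (-3·δs/s)² = (-3×0.0499)² = 0.0224;  (½·δx/x)² = (0.5×0.121)² = 0.00367;  (1·δb/b)² = (1×0.0833)² = 0.00694;  (−½·δz/z)² = (-0.5×0.101)² = 0.00253;  (½·δr/r)² = (0.5×0.0163)² = 6.63e-05
δQ/Q = √(0.0356) = 0.189

0.189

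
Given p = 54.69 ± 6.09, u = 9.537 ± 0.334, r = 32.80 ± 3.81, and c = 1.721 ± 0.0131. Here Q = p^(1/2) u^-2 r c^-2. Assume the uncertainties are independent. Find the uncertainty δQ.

Since Q is a product/quotient, work with relative uncertainties:
  (½·δp/p)² = (0.5×0.111)² = 0.00310;  (-2·δu/u)² = (-2×0.0350)² = 0.00491;  (1·δr/r)² = (1×0.116)² = 0.0135;  (-2·δc/c)² = (-2×0.00761)² = 0.000232
δQ/Q = √(0.0217) = 0.147
Q = 0.9004, so δQ = 0.147 × 0.9004 = 0.133.

0.133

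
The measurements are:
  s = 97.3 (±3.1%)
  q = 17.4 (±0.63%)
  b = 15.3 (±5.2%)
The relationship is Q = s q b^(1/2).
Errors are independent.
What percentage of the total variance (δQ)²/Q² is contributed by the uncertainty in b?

(δQ/Q)² = (1·δs/s)² + (1·δq/q)² + (½·δb/b)²
  s term: (1×0.0310)² = 0.000961
  q term: (1×0.00630)² = 3.97e-05
  b term: (0.5×0.0520)² = 0.000676
Total = 0.00168. Share from b = 0.000676/0.00168 = 0.403.

40.3%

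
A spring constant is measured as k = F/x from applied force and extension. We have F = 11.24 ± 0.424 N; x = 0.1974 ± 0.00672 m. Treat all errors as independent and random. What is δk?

2.89 N/m

Since k is a product/quotient, work with relative uncertainties:
  (1·δF/F)² = (1×0.0377)² = 0.00142;  (-1·δx/x)² = (-1×0.0340)² = 0.00116
δk/k = √(0.00258) = 0.0508
k = 56.94 N/m, so δk = 0.0508 × 56.94 = 2.89 N/m.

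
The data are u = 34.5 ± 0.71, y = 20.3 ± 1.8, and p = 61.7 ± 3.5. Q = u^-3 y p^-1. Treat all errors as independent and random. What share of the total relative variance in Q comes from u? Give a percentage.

25.6%

(δQ/Q)² = (-3·δu/u)² + (1·δy/y)² + (-1·δp/p)²
  u term: (-3×0.0206)² = 0.00381
  y term: (1×0.0887)² = 0.00786
  p term: (-1×0.0567)² = 0.00322
Total = 0.0149. Share from u = 0.00381/0.0149 = 0.256.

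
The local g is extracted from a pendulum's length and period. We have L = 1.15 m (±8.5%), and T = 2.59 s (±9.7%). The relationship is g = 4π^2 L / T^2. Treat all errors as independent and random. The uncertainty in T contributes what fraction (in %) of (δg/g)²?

(δg/g)² = (1·δL/L)² + (-2·δT/T)²
  L term: (1×0.0850)² = 0.00723
  T term: (-2×0.0970)² = 0.0376
Total = 0.0449. Share from T = 0.0376/0.0449 = 0.839.

83.9%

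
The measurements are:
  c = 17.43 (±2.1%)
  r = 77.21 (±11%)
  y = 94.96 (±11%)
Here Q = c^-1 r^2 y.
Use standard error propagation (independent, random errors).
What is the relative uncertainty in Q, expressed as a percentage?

Since Q is a product/quotient, work with relative uncertainties:
  (-1·δc/c)² = (-1×0.0210)² = 0.000441;  (2·δr/r)² = (2×0.110)² = 0.0484;  (1·δy/y)² = (1×0.110)² = 0.0121
δQ/Q = √(0.0609) = 0.247

24.7%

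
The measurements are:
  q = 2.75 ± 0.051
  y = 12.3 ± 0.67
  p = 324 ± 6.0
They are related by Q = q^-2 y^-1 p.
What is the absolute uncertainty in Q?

0.238

For a monomial Q ∝ q^-2, y^-1, p, fractional errors add in quadrature:
  (-2·δq/q)² = (-2×0.0185)² = 0.00138;  (-1·δy/y)² = (-1×0.0545)² = 0.00297;  (1·δp/p)² = (1×0.0185)² = 0.000343
δQ/Q = √(0.00469) = 0.0685
Q = 3.48, so δQ = 0.0685 × 3.48 = 0.238.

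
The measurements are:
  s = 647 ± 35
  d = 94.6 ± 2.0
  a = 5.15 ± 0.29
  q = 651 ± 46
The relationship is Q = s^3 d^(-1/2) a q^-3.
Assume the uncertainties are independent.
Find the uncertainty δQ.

Relative error in a monomial: (δQ/Q)² = Σ (nᵢ · δxᵢ/xᵢ)².
  (3·δs/s)² = (3×0.0541)² = 0.0263;  (−½·δd/d)² = (-0.5×0.0211)² = 0.000112;  (1·δa/a)² = (1×0.0563)² = 0.00317;  (-3·δq/q)² = (-3×0.0707)² = 0.0449
δQ/Q = √(0.0746) = 0.273
Q = 0.520, so δQ = 0.273 × 0.520 = 0.142.

0.142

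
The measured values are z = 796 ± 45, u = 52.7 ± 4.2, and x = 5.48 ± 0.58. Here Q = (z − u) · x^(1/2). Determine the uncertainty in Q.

Let w = z − u = 743. δw = √(δz² + δu²) = √(2020 + 17.6) = 45.2, so δw/w = 0.0608.
Q is then a monomial in w, x:
δQ/Q = √((δw/w)² + (½·δx/x)²) = √(0.00370 + 0.00280) = 0.0806
Q = 1740, so δQ = 0.0806 × 1740 = 140.

140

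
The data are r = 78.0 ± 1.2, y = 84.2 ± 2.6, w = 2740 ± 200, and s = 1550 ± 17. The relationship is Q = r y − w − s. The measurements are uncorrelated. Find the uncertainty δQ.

Let p = r·y = 6570. δp/p = √((1·δr/r)² + (1·δy/y)²) = √(0.000237 + 0.000954) = 0.0345, so δp = 227.
Q = p − w − s: δQ = √(δp² + δw² + δs²) = √(51300 + 40000 + 289) = 303

303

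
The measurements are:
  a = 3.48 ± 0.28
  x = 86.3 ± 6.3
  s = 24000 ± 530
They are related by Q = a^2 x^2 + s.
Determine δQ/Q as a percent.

Let p = a^2·x^2 = 90200. δp/p = √((2·δa/a)² + (2·δx/x)²) = √(0.0259 + 0.0213) = 0.217, so δp = 19600.
Q = p + s: δQ = √(δp² + δs²) = √(3.84e+08 + 2.81e+05) = 19600
Q = 1.14e+05, so δQ/Q = 19600/1.14e+05 = 0.172.

17.2%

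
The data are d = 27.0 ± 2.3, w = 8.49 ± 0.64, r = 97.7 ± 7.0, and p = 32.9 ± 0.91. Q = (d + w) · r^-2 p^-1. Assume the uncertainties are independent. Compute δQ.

1.82e-05

Let u = d + w = 35.5. δu = √(δd² + δw²) = √(5.29 + 0.410) = 2.39, so δu/u = 0.0673.
Q is then a monomial in u, r, p:
δQ/Q = √((δu/u)² + (-2·δr/r)² + (-1·δp/p)²) = √(0.00453 + 0.0205 + 0.000765) = 0.161
Q = 0.000113, so δQ = 0.161 × 0.000113 = 1.82e-05.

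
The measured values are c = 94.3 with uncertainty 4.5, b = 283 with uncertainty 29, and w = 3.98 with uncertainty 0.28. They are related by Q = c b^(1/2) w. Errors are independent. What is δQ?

Products/powers → add relative errors in quadrature, weighted by exponent:
  (1·δc/c)² = (1×0.0477)² = 0.00228;  (½·δb/b)² = (0.5×0.102)² = 0.00263;  (1·δw/w)² = (1×0.0704)² = 0.00495
δQ/Q = √(0.00985) = 0.0993
Q = 6310, so δQ = 0.0993 × 6310 = 627.

627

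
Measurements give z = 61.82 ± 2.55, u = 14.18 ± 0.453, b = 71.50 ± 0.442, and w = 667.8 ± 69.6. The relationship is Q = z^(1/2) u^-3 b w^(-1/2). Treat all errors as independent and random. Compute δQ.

0.000848

For a monomial Q ∝ z^(1/2), u^-3, b, w^(-1/2), fractional errors add in quadrature:
  (½·δz/z)² = (0.5×0.0412)² = 0.000425;  (-3·δu/u)² = (-3×0.0319)² = 0.00919;  (1·δb/b)² = (1×0.00618)² = 3.82e-05;  (−½·δw/w)² = (-0.5×0.104)² = 0.00272
δQ/Q = √(0.0124) = 0.111
Q = 0.007630, so δQ = 0.111 × 0.007630 = 0.000848.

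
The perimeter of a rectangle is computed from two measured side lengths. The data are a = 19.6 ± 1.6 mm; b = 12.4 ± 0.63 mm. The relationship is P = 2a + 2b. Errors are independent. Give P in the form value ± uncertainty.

Each term contributes (cᵢ δxᵢ)² to (δP)²:
  (2·δa)² = 10.2;  (2·δb)² = 1.59
δP = √(11.8) = 3.44 mm
P = 64.0 mm.

64.0 ± 3.44 mm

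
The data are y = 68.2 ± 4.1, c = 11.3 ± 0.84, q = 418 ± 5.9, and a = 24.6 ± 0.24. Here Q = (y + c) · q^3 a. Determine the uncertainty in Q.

9.75e+09

Let u = y + c = 79.5. δu = √(δy² + δc²) = √(16.8 + 0.706) = 4.19, so δu/u = 0.0526.
Q is then a monomial in u, q, a:
δQ/Q = √((δu/u)² + (3·δq/q)² + (1·δa/a)²) = √(0.00277 + 0.00179 + 9.52e-05) = 0.0683
Q = 1.43e+11, so δQ = 0.0683 × 1.43e+11 = 9.75e+09.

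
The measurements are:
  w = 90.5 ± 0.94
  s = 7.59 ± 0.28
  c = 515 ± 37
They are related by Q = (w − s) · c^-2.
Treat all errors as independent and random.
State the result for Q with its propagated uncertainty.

(3.13 ± 0.451) × 10^-4

Let u = w − s = 82.9. δu = √(δw² + δs²) = √(0.884 + 0.0784) = 0.981, so δu/u = 0.0118.
Q is then a monomial in u, c:
δQ/Q = √((δu/u)² + (-2·δc/c)²) = √(0.000140 + 0.0206) = 0.144
Q = 0.000313, so δQ = 0.144 × 0.000313 = 4.51e-05.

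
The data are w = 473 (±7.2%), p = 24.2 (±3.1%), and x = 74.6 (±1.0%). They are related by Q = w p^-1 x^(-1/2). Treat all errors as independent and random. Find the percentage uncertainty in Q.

7.85%

Relative error in a monomial: (δQ/Q)² = Σ (nᵢ · δxᵢ/xᵢ)².
  (1·δw/w)² = (1×0.0720)² = 0.00518;  (-1·δp/p)² = (-1×0.0310)² = 0.000961;  (−½·δx/x)² = (-0.5×0.0100)² = 2.5e-05
δQ/Q = √(0.00617) = 0.0785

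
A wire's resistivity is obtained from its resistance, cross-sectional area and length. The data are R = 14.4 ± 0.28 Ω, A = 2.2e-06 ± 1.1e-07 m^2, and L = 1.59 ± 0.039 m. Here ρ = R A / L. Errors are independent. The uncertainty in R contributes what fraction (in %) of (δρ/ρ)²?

10.9%

(δρ/ρ)² = (1·δR/R)² + (1·δA/A)² + (-1·δL/L)²
  R term: (1×0.0194)² = 0.000378
  A term: (1×0.0500)² = 0.00250
  L term: (-1×0.0245)² = 0.000602
Total = 0.00348. Share from R = 0.000378/0.00348 = 0.109.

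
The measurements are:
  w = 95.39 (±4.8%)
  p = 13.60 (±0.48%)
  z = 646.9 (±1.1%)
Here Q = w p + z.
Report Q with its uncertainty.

Let h = w·p = 1297. δh/h = √((1·δw/w)² + (1·δp/p)²) = √(0.00230 + 2.3e-05) = 0.0482, so δh = 62.6.
Q = h + z: δQ = √(δh² + δz²) = √(3920 + 50.6) = 63.0
Q = 1944.

1944 ± 63.0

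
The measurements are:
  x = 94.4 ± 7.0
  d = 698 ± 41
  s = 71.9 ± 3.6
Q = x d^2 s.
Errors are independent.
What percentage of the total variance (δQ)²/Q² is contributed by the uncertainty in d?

(δQ/Q)² = (1·δx/x)² + (2·δd/d)² + (1·δs/s)²
  x term: (1×0.0742)² = 0.00550
  d term: (2×0.0587)² = 0.0138
  s term: (1×0.0501)² = 0.00251
Total = 0.0218. Share from d = 0.0138/0.0218 = 0.633.

63.3%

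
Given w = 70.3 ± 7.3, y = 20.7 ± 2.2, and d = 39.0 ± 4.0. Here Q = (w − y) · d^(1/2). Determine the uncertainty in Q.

Let u = w − y = 49.6. δu = √(δw² + δy²) = √(53.3 + 4.84) = 7.62, so δu/u = 0.154.
Q is then a monomial in u, d:
δQ/Q = √((δu/u)² + (½·δd/d)²) = √(0.0236 + 0.00263) = 0.162
Q = 310, so δQ = 0.162 × 310 = 50.2.

50.2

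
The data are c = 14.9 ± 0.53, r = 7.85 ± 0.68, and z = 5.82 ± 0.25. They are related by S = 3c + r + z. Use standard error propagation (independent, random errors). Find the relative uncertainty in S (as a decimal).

Each term contributes (cᵢ δxᵢ)² to (δS)²:
  (3·δc)² = 2.53;  (δr)² = 0.462;  (δz)² = 0.0625
δS = √(3.05) = 1.75
S = 58.4, so δS/S = 1.75/58.4 = 0.0299.

0.0299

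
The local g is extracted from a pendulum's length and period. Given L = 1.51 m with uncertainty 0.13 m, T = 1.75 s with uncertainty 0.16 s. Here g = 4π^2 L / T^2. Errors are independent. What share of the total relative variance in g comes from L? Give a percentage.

18.1%

(δg/g)² = (1·δL/L)² + (-2·δT/T)²
  L term: (1×0.0861)² = 0.00741
  T term: (-2×0.0914)² = 0.0334
Total = 0.0408. Share from L = 0.00741/0.0408 = 0.181.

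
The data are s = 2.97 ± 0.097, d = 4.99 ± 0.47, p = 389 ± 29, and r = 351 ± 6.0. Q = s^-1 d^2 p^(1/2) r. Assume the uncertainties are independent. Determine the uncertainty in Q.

11300

Since Q is a product/quotient, work with relative uncertainties:
  (-1·δs/s)² = (-1×0.0327)² = 0.00107;  (2·δd/d)² = (2×0.0942)² = 0.0355;  (½·δp/p)² = (0.5×0.0746)² = 0.00139;  (1·δr/r)² = (1×0.0171)² = 0.000292
δQ/Q = √(0.0382) = 0.196
Q = 58000, so δQ = 0.196 × 58000 = 11300.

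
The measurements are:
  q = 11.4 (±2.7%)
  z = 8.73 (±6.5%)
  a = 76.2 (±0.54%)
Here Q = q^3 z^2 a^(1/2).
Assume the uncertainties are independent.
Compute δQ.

1.51e+05

Products/powers → add relative errors in quadrature, weighted by exponent:
  (3·δq/q)² = (3×0.0270)² = 0.00656;  (2·δz/z)² = (2×0.0650)² = 0.0169;  (½·δa/a)² = (0.5×0.00540)² = 7.29e-06
δQ/Q = √(0.0235) = 0.153
Q = 9.86e+05, so δQ = 0.153 × 9.86e+05 = 1.51e+05.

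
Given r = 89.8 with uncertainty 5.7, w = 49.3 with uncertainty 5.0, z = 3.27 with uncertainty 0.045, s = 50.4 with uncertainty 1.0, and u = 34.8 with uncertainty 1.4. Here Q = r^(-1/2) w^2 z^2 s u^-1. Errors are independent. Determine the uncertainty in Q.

Each factor contributes (exponent × relative error)² to (δQ/Q)²:
  (−½·δr/r)² = (-0.5×0.0635)² = 0.00101;  (2·δw/w)² = (2×0.101)² = 0.0411;  (2·δz/z)² = (2×0.0138)² = 0.000758;  (1·δs/s)² = (1×0.0198)² = 0.000394;  (-1·δu/u)² = (-1×0.0402)² = 0.00162
δQ/Q = √(0.0449) = 0.212
Q = 3970, so δQ = 0.212 × 3970 = 842.

842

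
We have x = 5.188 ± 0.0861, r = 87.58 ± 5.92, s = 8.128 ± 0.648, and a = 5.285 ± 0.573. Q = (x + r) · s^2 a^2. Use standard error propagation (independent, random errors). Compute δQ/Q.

0.277

Let u = x + r = 92.77. δu = √(δx² + δr²) = √(0.00741 + 35.0) = 5.92, so δu/u = 0.0638.
Q is then a monomial in u, s, a:
δQ/Q = √((δu/u)² + (2·δs/s)² + (2·δa/a)²) = √(0.00407 + 0.0254 + 0.0470) = 0.277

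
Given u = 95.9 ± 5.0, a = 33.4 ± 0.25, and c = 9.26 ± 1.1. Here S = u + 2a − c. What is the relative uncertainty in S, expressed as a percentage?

3.35%

Each term contributes (cᵢ δxᵢ)² to (δS)²:
  (δu)² = 25.0;  (2·δa)² = 0.250;  (δc)² = 1.21
δS = √(26.5) = 5.14
S = 153, so δS/S = 5.14/153 = 0.0335.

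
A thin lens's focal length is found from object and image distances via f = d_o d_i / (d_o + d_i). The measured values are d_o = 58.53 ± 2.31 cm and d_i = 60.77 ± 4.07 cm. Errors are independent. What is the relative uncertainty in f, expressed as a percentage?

3.85%

∂f/∂d_o = (d_i/(d_o+d_i))² = 0.259;  ∂f/∂d_i = (d_o/(d_o+d_i))² = 0.241
δf = √((∂f/∂d_o · δd_o)² + (∂f/∂d_i · δd_i)²) = √(0.359 + 0.960) = 1.15 cm
f = 29.81 cm, so δf/f = 1.15/29.81 = 0.0385.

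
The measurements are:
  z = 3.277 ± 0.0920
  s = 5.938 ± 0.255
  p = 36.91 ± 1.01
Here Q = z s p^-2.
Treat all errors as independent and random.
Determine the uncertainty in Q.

0.00107

Since Q is a product/quotient, work with relative uncertainties:
  (1·δz/z)² = (1×0.0281)² = 0.000788;  (1·δs/s)² = (1×0.0429)² = 0.00184;  (-2·δp/p)² = (-2×0.0274)² = 0.00300
δQ/Q = √(0.00563) = 0.0750
Q = 0.01428, so δQ = 0.0750 × 0.01428 = 0.00107.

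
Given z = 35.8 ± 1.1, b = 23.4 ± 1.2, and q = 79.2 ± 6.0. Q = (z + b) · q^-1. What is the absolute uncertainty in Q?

Let u = z + b = 59.2. δu = √(δz² + δb²) = √(1.21 + 1.44) = 1.63, so δu/u = 0.0275.
Q is then a monomial in u, q:
δQ/Q = √((δu/u)² + (-1·δq/q)²) = √(0.000756 + 0.00574) = 0.0806
Q = 0.747, so δQ = 0.0806 × 0.747 = 0.0602.

0.0602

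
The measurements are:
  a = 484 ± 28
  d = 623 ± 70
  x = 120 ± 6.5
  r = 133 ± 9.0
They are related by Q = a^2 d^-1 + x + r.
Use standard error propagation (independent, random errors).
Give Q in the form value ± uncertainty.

Let p = a^2·d^-1 = 376. δp/p = √((2·δa/a)² + (-1·δd/d)²) = √(0.0134 + 0.0126) = 0.161, so δp = 60.6.
Q = p + x + r: δQ = √(δp² + δx² + δr²) = √(3680 + 42.2 + 81.0) = 61.7
Q = 629.

629 ± 61.7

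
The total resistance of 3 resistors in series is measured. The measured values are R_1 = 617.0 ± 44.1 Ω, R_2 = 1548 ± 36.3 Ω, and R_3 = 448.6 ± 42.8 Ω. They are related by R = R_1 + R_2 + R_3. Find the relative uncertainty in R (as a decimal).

Sums and differences: (δR)² = Σ (cᵢ δxᵢ)².
  (δR_1)² = 1940;  (δR_2)² = 1320;  (δR_3)² = 1830
δR = √(5090) = 71.4 Ω
R = 2614 Ω, so δR/R = 71.4/2614 = 0.0273.

0.0273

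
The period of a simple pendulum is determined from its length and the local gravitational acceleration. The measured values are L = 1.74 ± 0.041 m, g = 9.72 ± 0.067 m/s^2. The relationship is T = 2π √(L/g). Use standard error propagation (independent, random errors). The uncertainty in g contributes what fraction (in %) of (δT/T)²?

(δT/T)² = (½·δL/L)² + (−½·δg/g)²
  L term: (0.5×0.0236)² = 0.000139
  g term: (-0.5×0.00689)² = 1.19e-05
Total = 0.000151. Share from g = 1.19e-05/0.000151 = 0.0788.

7.88%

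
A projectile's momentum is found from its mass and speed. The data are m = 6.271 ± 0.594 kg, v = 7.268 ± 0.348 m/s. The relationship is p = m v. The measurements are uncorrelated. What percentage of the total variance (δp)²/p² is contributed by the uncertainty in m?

79.6%

(δp/p)² = (1·δm/m)² + (1·δv/v)²
  m term: (1×0.0947)² = 0.00897
  v term: (1×0.0479)² = 0.00229
Total = 0.0113. Share from m = 0.00897/0.0113 = 0.796.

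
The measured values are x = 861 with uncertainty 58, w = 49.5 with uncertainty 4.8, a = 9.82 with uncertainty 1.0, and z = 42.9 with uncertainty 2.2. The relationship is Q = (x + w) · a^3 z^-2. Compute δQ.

154

Let u = x + w = 910. δu = √(δx² + δw²) = √(3360 + 23.0) = 58.2, so δu/u = 0.0639.
Q is then a monomial in u, a, z:
δQ/Q = √((δu/u)² + (3·δa/a)² + (-2·δz/z)²) = √(0.00409 + 0.0933 + 0.0105) = 0.329
Q = 468, so δQ = 0.329 × 468 = 154.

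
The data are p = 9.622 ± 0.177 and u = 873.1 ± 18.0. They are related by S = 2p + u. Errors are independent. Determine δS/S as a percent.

Sums and differences: (δS)² = Σ (cᵢ δxᵢ)².
  (2·δp)² = 0.125;  (δu)² = 324
δS = √(324) = 18.0
S = 892.3, so δS/S = 18.0/892.3 = 0.0202.

2.02%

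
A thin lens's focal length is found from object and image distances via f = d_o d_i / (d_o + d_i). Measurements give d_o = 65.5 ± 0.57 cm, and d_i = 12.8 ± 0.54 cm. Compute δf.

∂f/∂d_o = (d_i/(d_o+d_i))² = 0.0267;  ∂f/∂d_i = (d_o/(d_o+d_i))² = 0.700
δf = √((∂f/∂d_o · δd_o)² + (∂f/∂d_i · δd_i)²) = √(0.000232 + 0.143) = 0.378 cm

0.378 cm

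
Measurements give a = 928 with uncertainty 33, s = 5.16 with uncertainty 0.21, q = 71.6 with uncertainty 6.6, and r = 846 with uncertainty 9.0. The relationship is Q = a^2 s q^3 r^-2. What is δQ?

Relative error in a monomial: (δQ/Q)² = Σ (nᵢ · δxᵢ/xᵢ)².
  (2·δa/a)² = (2×0.0356)² = 0.00506;  (1·δs/s)² = (1×0.0407)² = 0.00166;  (3·δq/q)² = (3×0.0922)² = 0.0765;  (-2·δr/r)² = (-2×0.0106)² = 0.000453
δQ/Q = √(0.0836) = 0.289
Q = 2.28e+06, so δQ = 0.289 × 2.28e+06 = 6.59e+05.

6.59e+05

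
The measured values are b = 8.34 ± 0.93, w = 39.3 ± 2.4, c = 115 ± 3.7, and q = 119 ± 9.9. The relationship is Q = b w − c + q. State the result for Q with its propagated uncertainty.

332 ± 43.0

Let p = b·w = 328. δp/p = √((1·δb/b)² + (1·δw/w)²) = √(0.0124 + 0.00373) = 0.127, so δp = 41.7.
Q = p − c + q: δQ = √(δp² + δc² + δq²) = √(1740 + 13.7 + 98.0) = 43.0
Q = 332.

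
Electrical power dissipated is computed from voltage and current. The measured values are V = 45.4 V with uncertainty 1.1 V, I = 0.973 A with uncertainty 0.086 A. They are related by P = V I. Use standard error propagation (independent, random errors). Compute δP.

4.05 W

P is a product of powers, so relative uncertainties combine in quadrature:
  (1·δV/V)² = (1×0.0242)² = 0.000587;  (1·δI/I)² = (1×0.0884)² = 0.00781
δP/P = √(0.00840) = 0.0916
P = 44.2 W, so δP = 0.0916 × 44.2 = 4.05 W.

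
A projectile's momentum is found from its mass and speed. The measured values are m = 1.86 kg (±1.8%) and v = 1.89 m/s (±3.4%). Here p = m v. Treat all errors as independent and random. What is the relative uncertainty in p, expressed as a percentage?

Products/powers → add relative errors in quadrature, weighted by exponent:
  (1·δm/m)² = (1×0.0180)² = 0.000324;  (1·δv/v)² = (1×0.0340)² = 0.00116
δp/p = √(0.00148) = 0.0385

3.85%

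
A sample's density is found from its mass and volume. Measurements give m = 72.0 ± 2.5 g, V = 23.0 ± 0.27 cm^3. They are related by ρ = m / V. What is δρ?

Products/powers → add relative errors in quadrature, weighted by exponent:
  (1·δm/m)² = (1×0.0347)² = 0.00121;  (-1·δV/V)² = (-1×0.0117)² = 0.000138
δρ/ρ = √(0.00134) = 0.0367
ρ = 3.13 g/cm^3, so δρ = 0.0367 × 3.13 = 0.115 g/cm^3.

0.115 g/cm^3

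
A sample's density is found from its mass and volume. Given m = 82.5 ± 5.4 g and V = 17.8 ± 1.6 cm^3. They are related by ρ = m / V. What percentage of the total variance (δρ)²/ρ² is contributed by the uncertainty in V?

65.3%

(δρ/ρ)² = (1·δm/m)² + (-1·δV/V)²
  m term: (1×0.0655)² = 0.00428
  V term: (-1×0.0899)² = 0.00808
Total = 0.0124. Share from V = 0.00808/0.0124 = 0.653.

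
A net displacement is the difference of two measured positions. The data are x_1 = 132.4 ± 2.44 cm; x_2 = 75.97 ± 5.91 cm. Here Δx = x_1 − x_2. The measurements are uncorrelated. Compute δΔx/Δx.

0.113

Each term contributes (cᵢ δxᵢ)² to (δΔx)²:
  (δx_1)² = 5.95;  (δx_2)² = 34.9
δΔx = √(40.9) = 6.39 cm
Δx = 56.43 cm, so δΔx/Δx = 6.39/56.43 = 0.113.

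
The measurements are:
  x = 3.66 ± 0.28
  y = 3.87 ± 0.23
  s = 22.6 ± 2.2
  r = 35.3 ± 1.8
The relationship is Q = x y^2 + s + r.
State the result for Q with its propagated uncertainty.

Let p = x·y^2 = 54.8. δp/p = √((1·δx/x)² + (2·δy/y)²) = √(0.00585 + 0.0141) = 0.141, so δp = 7.75.
Q = p + s + r: δQ = √(δp² + δs² + δr²) = √(60.0 + 4.84 + 3.24) = 8.25
Q = 113.

113 ± 8.25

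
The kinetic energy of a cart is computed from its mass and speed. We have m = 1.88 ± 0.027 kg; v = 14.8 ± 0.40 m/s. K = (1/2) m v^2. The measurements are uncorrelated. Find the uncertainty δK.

11.5 J

For a monomial K ∝ m, v^2, fractional errors add in quadrature:
  (1·δm/m)² = (1×0.0144)² = 0.000206;  (2·δv/v)² = (2×0.0270)² = 0.00292
δK/K = √(0.00313) = 0.0559
K = 206 J, so δK = 0.0559 × 206 = 11.5 J.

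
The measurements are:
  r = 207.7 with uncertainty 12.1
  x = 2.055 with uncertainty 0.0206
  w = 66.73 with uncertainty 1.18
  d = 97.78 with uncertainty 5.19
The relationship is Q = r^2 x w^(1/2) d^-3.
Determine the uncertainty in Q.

Q is a product of powers, so relative uncertainties combine in quadrature:
  (2·δr/r)² = (2×0.0583)² = 0.0136;  (1·δx/x)² = (1×0.0100)² = 0.000100;  (½·δw/w)² = (0.5×0.0177)² = 7.82e-05;  (-3·δd/d)² = (-3×0.0531)² = 0.0254
δQ/Q = √(0.0391) = 0.198
Q = 0.7746, so δQ = 0.198 × 0.7746 = 0.153.

0.153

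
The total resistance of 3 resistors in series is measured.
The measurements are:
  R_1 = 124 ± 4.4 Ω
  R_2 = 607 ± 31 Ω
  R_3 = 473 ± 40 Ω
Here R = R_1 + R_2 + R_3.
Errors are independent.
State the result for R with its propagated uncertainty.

1200 ± 50.8 Ω

Sums and differences: (δR)² = Σ (cᵢ δxᵢ)².
  (δR_1)² = 19.4;  (δR_2)² = 961;  (δR_3)² = 1600
δR = √(2580) = 50.8 Ω
R = 1200 Ω.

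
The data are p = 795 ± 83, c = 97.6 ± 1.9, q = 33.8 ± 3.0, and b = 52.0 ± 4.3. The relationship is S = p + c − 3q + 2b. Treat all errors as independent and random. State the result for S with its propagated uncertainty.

895 ± 83.9

Each term contributes (cᵢ δxᵢ)² to (δS)²:
  (δp)² = 6890;  (δc)² = 3.61;  (3·δq)² = 81.0;  (2·δb)² = 74.0
δS = √(7050) = 83.9
S = 895.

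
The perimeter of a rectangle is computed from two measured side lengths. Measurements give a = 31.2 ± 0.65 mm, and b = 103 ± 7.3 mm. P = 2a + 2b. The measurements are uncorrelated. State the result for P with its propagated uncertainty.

268 ± 14.7 mm

P is a linear combination, so absolute uncertainties add in quadrature:
  (2·δa)² = 1.69;  (2·δb)² = 213
δP = √(215) = 14.7 mm
P = 268 mm.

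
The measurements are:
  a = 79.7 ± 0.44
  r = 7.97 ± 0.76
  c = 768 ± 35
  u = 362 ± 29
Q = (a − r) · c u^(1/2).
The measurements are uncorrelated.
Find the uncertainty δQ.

Let w = a − r = 71.7. δw = √(δa² + δr²) = √(0.194 + 0.578) = 0.878, so δw/w = 0.0122.
Q is then a monomial in w, c, u:
δQ/Q = √((δw/w)² + (1·δc/c)² + (½·δu/u)²) = √(0.000150 + 0.00208 + 0.00160) = 0.0619
Q = 1.05e+06, so δQ = 0.0619 × 1.05e+06 = 64900.

64900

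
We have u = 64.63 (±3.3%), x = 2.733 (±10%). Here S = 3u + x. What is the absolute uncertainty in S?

Sums and differences: (δS)² = Σ (cᵢ δxᵢ)².
  (3·δu)² = 40.9;  (δx)² = 0.0747
δS = √(41.0) = 6.40

6.40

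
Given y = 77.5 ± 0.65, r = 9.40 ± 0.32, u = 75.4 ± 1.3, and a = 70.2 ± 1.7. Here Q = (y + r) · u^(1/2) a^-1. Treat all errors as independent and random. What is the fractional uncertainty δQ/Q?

Let w = y + r = 86.9. δw = √(δy² + δr²) = √(0.423 + 0.102) = 0.724, so δw/w = 0.00834.
Q is then a monomial in w, u, a:
δQ/Q = √((δw/w)² + (½·δu/u)² + (-1·δa/a)²) = √(6.95e-05 + 7.43e-05 + 0.000586) = 0.0270

0.0270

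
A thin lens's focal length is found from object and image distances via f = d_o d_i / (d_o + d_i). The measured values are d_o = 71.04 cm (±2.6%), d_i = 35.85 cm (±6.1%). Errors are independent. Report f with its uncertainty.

23.83 ± 0.988 cm

∂f/∂d_o = (d_i/(d_o+d_i))² = 0.112;  ∂f/∂d_i = (d_o/(d_o+d_i))² = 0.442
δf = √((∂f/∂d_o · δd_o)² + (∂f/∂d_i · δd_i)²) = √(0.0432 + 0.933) = 0.988 cm
f = 23.83 cm.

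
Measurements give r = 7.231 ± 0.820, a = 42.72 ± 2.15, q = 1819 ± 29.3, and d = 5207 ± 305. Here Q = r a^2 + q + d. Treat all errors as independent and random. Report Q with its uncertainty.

Let p = r·a^2 = 13200. δp/p = √((1·δr/r)² + (2·δa/a)²) = √(0.0129 + 0.0101) = 0.152, so δp = 2000.
Q = p + q + d: δQ = √(δp² + δq² + δd²) = √(4e+06 + 858 + 93000) = 2020
Q = 20220.

20220 ± 2020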